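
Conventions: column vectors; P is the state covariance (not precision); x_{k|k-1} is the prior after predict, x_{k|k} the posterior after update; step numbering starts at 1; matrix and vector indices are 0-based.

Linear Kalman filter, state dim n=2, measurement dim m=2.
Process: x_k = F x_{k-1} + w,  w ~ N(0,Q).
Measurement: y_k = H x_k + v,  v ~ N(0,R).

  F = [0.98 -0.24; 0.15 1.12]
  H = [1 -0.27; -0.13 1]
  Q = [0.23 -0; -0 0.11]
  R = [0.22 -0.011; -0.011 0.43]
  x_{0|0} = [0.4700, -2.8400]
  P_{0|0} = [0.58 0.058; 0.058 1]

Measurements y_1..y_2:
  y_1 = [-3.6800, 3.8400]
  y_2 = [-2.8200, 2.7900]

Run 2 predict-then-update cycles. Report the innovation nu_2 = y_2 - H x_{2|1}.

innov = [0.6031, 0.1388]

step 1: x^-=[1.1422, -3.1103]  P^-=[0.8173 -0.1220; -0.1220 1.3969]  S=[1.2050 -0.6207; -0.6207 1.8725]  K=[0.7752 0.1351; -0.0309 0.7443]  nu=[-5.6620, 7.0988]  x^+=[-2.2880, 2.3479]  P^+=[0.1891 0.0741; 0.0741 0.3300]
step 2: x^-=[-2.8057, 2.2865]  P^-=[0.3957 0.0178; 0.0178 0.5531]  S=[0.6464 -0.1934; -0.1934 0.9852]  K=[0.6316 0.0898; -0.0385 0.5515]  nu=[0.6031, 0.1388]  x^+=[-2.4124, 2.3398]  P^+=[0.1518 0.0514; 0.0514 0.2443]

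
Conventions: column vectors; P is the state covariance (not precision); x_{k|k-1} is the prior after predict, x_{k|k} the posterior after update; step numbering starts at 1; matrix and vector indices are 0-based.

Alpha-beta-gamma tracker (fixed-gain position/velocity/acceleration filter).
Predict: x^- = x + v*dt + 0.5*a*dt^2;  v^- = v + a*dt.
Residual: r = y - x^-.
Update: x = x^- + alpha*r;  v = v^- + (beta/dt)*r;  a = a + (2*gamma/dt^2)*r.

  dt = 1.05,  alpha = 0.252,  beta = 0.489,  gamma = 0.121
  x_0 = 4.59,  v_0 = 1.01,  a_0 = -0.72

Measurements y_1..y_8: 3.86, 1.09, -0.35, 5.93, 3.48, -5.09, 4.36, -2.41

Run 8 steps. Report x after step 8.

step 1: x_pred=5.2536  r=-1.3936  x^+=4.9024  v^+=-0.3950  a^+=-1.0259
step 2: x_pred=3.9221  r=-2.8321  x^+=3.2084  v^+=-2.7912  a^+=-1.6475
step 3: x_pred=-0.6305  r=0.2805  x^+=-0.5598  v^+=-4.3905  a^+=-1.5860
step 4: x_pred=-6.0441  r=11.9741  x^+=-3.0266  v^+=-0.4792  a^+=1.0423
step 5: x_pred=-2.9552  r=6.4352  x^+=-1.3335  v^+=3.6122  a^+=2.4549
step 6: x_pred=3.8125  r=-8.9025  x^+=1.5691  v^+=2.0438  a^+=0.5008
step 7: x_pred=3.9911  r=0.3689  x^+=4.0841  v^+=2.7414  a^+=0.5817
step 8: x_pred=7.2832  r=-9.6932  x^+=4.8405  v^+=-1.1621  a^+=-1.5459

x_post = 4.8405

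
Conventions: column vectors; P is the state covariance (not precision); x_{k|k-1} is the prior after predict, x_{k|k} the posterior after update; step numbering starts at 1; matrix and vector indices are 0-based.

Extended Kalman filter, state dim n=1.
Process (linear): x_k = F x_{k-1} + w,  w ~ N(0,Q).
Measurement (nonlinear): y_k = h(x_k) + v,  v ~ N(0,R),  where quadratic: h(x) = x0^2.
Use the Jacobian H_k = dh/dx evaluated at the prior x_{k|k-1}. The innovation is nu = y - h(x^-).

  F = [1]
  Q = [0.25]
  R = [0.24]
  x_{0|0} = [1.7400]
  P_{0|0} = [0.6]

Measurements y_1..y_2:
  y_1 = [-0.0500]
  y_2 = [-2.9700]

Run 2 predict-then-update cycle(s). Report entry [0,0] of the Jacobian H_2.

H_jac[0,0] = 1.7516

step 1: x^-=[1.7400]  P^-=[0.8500]  H_jac=[3.4800]  S=[10.5338]  K=[0.2808]  nu=[-3.0776]  x^+=[0.8758]  P^+=[0.0194]
step 2: x^-=[0.8758]  P^-=[0.2694]  H_jac=[1.7516]  S=[1.0664]  K=[0.4424]  nu=[-3.7370]  x^+=[-0.7776]  P^+=[0.0606]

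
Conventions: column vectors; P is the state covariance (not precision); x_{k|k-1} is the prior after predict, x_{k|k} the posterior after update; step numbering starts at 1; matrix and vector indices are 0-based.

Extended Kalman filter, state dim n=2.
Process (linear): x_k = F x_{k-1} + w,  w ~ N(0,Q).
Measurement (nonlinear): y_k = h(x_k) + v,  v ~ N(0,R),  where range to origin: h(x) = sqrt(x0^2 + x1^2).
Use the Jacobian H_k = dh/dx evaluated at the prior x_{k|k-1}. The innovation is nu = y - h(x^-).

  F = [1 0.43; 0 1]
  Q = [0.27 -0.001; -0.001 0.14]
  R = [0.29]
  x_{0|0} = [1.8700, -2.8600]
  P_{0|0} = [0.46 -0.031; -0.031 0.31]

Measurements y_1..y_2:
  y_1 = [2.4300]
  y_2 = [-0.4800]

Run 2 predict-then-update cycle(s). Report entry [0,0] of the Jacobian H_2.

H_jac[0,0] = -0.1952

step 1: x^-=[0.6402, -2.8600]  P^-=[0.7607 0.1013; 0.1013 0.4500]  H_jac=[0.2184 -0.9759]  S=[0.7116]  K=[0.0946; -0.5860]  nu=[-0.5008]  x^+=[0.5928, -2.5666]  P^+=[0.7543 0.1407; 0.1407 0.2056]
step 2: x^-=[-0.5108, -2.5666]  P^-=[1.1834 0.2282; 0.2282 0.3456]  H_jac=[-0.1952 -0.9808]  S=[0.7549]  K=[-0.6024; -0.5080]  nu=[-3.0969]  x^+=[1.3547, -0.9932]  P^+=[0.9094 -0.0029; -0.0029 0.1508]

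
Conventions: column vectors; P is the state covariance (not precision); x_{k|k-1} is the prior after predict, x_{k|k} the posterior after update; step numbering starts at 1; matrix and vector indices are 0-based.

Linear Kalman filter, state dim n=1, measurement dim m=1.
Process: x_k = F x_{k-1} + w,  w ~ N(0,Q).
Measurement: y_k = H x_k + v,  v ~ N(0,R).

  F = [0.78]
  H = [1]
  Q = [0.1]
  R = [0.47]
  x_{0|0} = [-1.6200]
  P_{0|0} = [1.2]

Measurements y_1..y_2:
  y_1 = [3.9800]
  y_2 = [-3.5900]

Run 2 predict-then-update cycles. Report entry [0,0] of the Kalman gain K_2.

K[0,0] = 0.3755

step 1: x^-=[-1.2636]  P^-=[0.8301]  S=[1.3001]  K=[0.6385]  nu=[5.2436]  x^+=[2.0844]  P^+=[0.3001]
step 2: x^-=[1.6258]  P^-=[0.2826]  S=[0.7526]  K=[0.3755]  nu=[-5.2158]  x^+=[-0.3326]  P^+=[0.1765]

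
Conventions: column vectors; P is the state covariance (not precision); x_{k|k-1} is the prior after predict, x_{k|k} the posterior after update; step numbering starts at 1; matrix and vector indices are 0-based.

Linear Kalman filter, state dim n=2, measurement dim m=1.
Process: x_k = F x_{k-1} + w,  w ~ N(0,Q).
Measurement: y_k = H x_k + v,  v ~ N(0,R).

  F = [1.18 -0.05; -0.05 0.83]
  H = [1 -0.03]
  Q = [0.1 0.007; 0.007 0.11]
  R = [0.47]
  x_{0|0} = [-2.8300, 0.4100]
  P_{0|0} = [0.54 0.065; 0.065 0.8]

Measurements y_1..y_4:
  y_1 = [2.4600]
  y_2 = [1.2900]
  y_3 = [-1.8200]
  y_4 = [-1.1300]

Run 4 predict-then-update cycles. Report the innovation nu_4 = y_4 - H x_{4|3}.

step 1: x^-=[-3.3599, 0.4818]  P^-=[0.8462 0.0058; 0.0058 0.6571]  S=[1.3165]  K=[0.6427; -0.0106]  nu=[5.8344]  x^+=[0.3896, 0.4200]  P^+=[0.3025 0.0147; 0.0147 0.6569]
step 2: x^-=[0.4388, 0.3291]  P^-=[0.5211 -0.0236; -0.0236 0.5621]  S=[0.9930]  K=[0.5255; -0.0408]  nu=[0.8611]  x^+=[0.8913, 0.2940]  P^+=[0.2469 -0.0024; -0.0024 0.5604]
step 3: x^-=[1.0370, 0.1994]  P^-=[0.4455 -0.0331; -0.0331 0.4969]  S=[0.9179]  K=[0.4864; -0.0523]  nu=[-2.8510]  x^+=[-0.3497, 0.3487]  P^+=[0.2283 -0.0098; -0.0098 0.4944]
step 4: x^-=[-0.4301, 0.3069]  P^-=[0.4203 -0.0366; -0.0366 0.4520]  S=[0.8929]  K=[0.4719; -0.0562]  nu=[-0.6907]  x^+=[-0.7561, 0.3457]  P^+=[0.2214 -0.0129; -0.0129 0.4491]

innov = [-0.6907]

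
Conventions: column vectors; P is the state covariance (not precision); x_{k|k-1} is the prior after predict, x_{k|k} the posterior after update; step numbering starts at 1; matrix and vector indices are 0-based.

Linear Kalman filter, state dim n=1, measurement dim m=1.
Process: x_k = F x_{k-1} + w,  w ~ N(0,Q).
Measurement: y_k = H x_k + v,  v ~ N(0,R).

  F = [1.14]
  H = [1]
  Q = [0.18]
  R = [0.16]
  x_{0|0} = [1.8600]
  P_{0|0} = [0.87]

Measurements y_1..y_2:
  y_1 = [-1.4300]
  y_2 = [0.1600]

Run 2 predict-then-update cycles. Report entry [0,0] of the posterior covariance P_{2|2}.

P_post[0,0] = 0.1113

step 1: x^-=[2.1204]  P^-=[1.3107]  S=[1.4707]  K=[0.8912]  nu=[-3.5504]  x^+=[-1.0437]  P^+=[0.1426]
step 2: x^-=[-1.1899]  P^-=[0.3653]  S=[0.5253]  K=[0.6954]  nu=[1.3499]  x^+=[-0.2511]  P^+=[0.1113]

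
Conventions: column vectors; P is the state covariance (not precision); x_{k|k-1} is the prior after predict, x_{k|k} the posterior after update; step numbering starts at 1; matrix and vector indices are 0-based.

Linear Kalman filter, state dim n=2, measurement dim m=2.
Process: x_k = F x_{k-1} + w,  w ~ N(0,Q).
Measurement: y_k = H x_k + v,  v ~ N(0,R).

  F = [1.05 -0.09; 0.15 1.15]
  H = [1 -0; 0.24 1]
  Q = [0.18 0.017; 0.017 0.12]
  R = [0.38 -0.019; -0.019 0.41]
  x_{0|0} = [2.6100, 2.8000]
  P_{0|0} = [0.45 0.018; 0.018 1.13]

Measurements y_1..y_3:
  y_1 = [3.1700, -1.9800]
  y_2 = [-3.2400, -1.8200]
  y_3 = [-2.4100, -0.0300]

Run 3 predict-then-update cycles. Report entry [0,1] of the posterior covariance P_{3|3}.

P_post[0,1] = -0.0356

step 1: x^-=[2.4885, 3.6115]  P^-=[0.6819 -0.0076; -0.0076 1.6308]  S=[1.0619 0.1371; 0.1371 2.0764]  K=[0.6379 0.0331; -0.1093 0.7917]  nu=[0.6815, -6.1887]  x^+=[2.7186, -1.3628]  P^+=[0.2418 -0.0566; -0.0566 0.3403]
step 2: x^-=[2.9772, -1.1594]  P^-=[0.4600 -0.0477; -0.0477 0.5559]  S=[0.8400 0.0437; 0.0437 0.9695]  K=[0.5455 0.0401; -0.0862 0.5655]  nu=[-6.2172, -1.3751]  x^+=[-0.4696, -1.4010]  P^+=[0.2065 -0.0435; -0.0435 0.2439]
step 3: x^-=[-0.3670, -1.6816]  P^-=[0.4179 -0.0277; -0.0277 0.4322]  S=[0.7979 0.0536; 0.0536 0.8530]  K=[0.5202 0.0524; -0.0685 0.5032]  nu=[-2.0430, 1.7397]  x^+=[-1.3386, -0.6662]  P^+=[0.1967 -0.0356; -0.0356 0.2162]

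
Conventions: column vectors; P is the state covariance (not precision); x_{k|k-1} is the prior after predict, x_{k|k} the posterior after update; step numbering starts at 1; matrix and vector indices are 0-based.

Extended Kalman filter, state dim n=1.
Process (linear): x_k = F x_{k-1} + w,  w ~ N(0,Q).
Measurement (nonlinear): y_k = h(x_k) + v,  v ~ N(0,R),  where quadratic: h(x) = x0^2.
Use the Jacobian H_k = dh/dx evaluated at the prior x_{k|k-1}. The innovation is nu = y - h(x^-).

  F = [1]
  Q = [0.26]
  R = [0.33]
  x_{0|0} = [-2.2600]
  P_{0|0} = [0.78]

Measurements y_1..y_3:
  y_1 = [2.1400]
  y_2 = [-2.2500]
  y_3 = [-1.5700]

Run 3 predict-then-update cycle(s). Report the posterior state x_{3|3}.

x_post = [0.3447]

step 1: x^-=[-2.2600]  P^-=[1.0400]  H_jac=[-4.5200]  S=[21.5776]  K=[-0.2179]  nu=[-2.9676]  x^+=[-1.6135]  P^+=[0.0159]
step 2: x^-=[-1.6135]  P^-=[0.2759]  H_jac=[-3.2270]  S=[3.2031]  K=[-0.2780]  nu=[-4.8534]  x^+=[-0.2644]  P^+=[0.0284]
step 3: x^-=[-0.2644]  P^-=[0.2884]  H_jac=[-0.5289]  S=[0.4107]  K=[-0.3714]  nu=[-1.6399]  x^+=[0.3447]  P^+=[0.2318]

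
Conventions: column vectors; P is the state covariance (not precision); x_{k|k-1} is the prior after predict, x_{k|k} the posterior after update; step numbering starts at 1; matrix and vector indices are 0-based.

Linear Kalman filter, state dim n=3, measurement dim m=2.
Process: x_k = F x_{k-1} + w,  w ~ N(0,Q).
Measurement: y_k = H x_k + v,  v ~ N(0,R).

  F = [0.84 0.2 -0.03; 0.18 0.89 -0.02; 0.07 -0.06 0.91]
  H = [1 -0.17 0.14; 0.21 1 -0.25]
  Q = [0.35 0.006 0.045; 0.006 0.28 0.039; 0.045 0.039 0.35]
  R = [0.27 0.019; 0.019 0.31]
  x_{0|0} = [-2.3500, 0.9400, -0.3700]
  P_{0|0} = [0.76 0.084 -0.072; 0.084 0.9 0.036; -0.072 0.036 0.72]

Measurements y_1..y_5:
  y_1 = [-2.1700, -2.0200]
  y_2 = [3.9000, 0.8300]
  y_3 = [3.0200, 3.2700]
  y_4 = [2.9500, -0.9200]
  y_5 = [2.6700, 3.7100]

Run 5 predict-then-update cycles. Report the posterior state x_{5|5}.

x_post = [2.8111, 2.1746, 0.8844]

step 1: x^-=[-1.7749, 0.4210, -0.5576]  P^-=[0.9543 0.3479 0.0079; 0.3479 1.0440 0.0092; 0.0079 0.0092 0.9394]  S=[1.1564 0.3444; 0.3444 1.5954]  K=[0.7193 0.1871; -0.0637 0.7125; 0.1721 -0.1775]  nu=[-0.2455, -2.2077]  x^+=[-2.3646, -1.1362, -0.2079]  P^+=[0.2074 0.0158 -0.0494; 0.0158 0.2607 0.1776; -0.0494 0.1776 0.8759]
step 2: x^-=[-2.2072, -1.4327, -0.2866]  P^-=[0.5132 0.0923 0.0246; 0.0923 0.4927 0.1486; 0.0246 0.1486 1.0515]  S=[0.7865 0.1169; 0.1169 0.8529]  K=[0.6157 0.1430; -0.0464 0.5632; 0.2096 -0.1567]  nu=[5.9038, 2.6546]  x^+=[1.8073, -0.2116, 0.5351]  P^+=[0.1770 0.0063 -0.0500; 0.0063 0.2266 0.2168; -0.0500 0.2168 1.0037]
step 3: x^-=[1.4597, 0.1262, 0.6261]  P^-=[0.4869 0.0731 0.0268; 0.0731 0.4603 0.1789; 0.0268 0.1789 1.1527]  S=[0.7669 0.0999; 0.0999 0.8022]  K=[0.6060 0.1348; -0.0447 0.5427; 0.2262 -0.1573]  nu=[1.4941, 2.9938]  x^+=[2.7687, 1.6841, 0.4931]  P^+=[0.1744 0.0030 -0.0548; 0.0030 0.2273 0.2422; -0.0548 0.2422 1.1007]
step 4: x^-=[2.6477, 1.9874, 0.5414]  P^-=[0.4840 0.0696 0.0251; 0.0696 0.4589 0.1967; 0.0251 0.1967 1.2297]  S=[0.7653 0.0971; 0.0971 0.7953]  K=[0.6045 0.1336; -0.0433 0.5388; 0.2345 -0.1612]  nu=[0.5643, -3.3280]  x^+=[2.5442, 0.1698, 1.2102]  P^+=[0.1744 0.0013 -0.0599; 0.0013 0.2311 0.2606; -0.0599 0.2606 1.1743]
step 5: x^-=[2.1347, 0.5848, 1.2691]  P^-=[0.4837 0.0686 0.0227; 0.0686 0.4607 0.2092; 0.0227 0.2092 1.2881]  S=[0.7653 0.0965; 0.0965 0.7944]  K=[0.6041 0.1337; -0.0422 0.5374; 0.2396 -0.1651]  nu=[0.4570, 2.9942]  x^+=[2.8111, 2.1746, 0.8844]  P^+=[0.1746 0.0002 -0.0640; 0.0002 0.2343 0.2744; -0.0640 0.2744 1.2301]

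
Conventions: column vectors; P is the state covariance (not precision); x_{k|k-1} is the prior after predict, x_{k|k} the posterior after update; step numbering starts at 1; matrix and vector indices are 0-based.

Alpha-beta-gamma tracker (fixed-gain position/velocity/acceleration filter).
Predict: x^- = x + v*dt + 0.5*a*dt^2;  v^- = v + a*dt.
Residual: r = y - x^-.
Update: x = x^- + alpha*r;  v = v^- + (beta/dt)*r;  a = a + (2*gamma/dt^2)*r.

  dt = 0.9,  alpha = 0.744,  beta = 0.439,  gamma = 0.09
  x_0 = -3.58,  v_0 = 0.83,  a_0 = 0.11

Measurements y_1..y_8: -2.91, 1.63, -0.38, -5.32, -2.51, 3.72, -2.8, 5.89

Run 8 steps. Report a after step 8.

a_post = 1.3680

step 1: x_pred=-2.7885  r=-0.1216  x^+=-2.8789  v^+=0.8697  a^+=0.0830
step 2: x_pred=-2.0625  r=3.6925  x^+=0.6847  v^+=2.7455  a^+=0.9036
step 3: x_pred=3.5216  r=-3.9016  x^+=0.6188  v^+=1.6556  a^+=0.0365
step 4: x_pred=2.1237  r=-7.4437  x^+=-3.4144  v^+=-1.9424  a^+=-1.6176
step 5: x_pred=-5.8177  r=3.3077  x^+=-3.3568  v^+=-1.7848  a^+=-0.8826
step 6: x_pred=-5.3205  r=9.0405  x^+=1.4056  v^+=1.8306  a^+=1.1264
step 7: x_pred=3.5094  r=-6.3094  x^+=-1.1848  v^+=-0.2332  a^+=-0.2757
step 8: x_pred=-1.5063  r=7.3963  x^+=3.9966  v^+=3.1265  a^+=1.3680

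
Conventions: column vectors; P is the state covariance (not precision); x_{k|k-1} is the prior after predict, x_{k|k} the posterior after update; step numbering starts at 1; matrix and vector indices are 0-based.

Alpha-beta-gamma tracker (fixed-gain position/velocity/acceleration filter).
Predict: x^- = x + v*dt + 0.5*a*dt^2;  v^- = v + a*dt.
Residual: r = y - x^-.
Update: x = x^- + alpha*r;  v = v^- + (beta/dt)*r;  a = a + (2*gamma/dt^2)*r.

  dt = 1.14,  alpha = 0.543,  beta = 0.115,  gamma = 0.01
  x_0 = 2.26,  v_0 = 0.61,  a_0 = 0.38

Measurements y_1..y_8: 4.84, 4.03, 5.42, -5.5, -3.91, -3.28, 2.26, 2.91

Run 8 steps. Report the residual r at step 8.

resid = 1.7486

step 1: x_pred=3.2023  r=1.6377  x^+=4.0916  v^+=1.2084  a^+=0.4052
step 2: x_pred=5.7325  r=-1.7025  x^+=4.8080  v^+=1.4986  a^+=0.3790
step 3: x_pred=6.7627  r=-1.3427  x^+=6.0336  v^+=1.7952  a^+=0.3583
step 4: x_pred=8.3130  r=-13.8130  x^+=0.8125  v^+=0.8103  a^+=0.1458
step 5: x_pred=1.8310  r=-5.7410  x^+=-1.2864  v^+=0.3973  a^+=0.0574
step 6: x_pred=-0.7961  r=-2.4839  x^+=-2.1449  v^+=0.2122  a^+=0.0192
step 7: x_pred=-1.8904  r=4.1504  x^+=0.3632  v^+=0.6528  a^+=0.0831
step 8: x_pred=1.1614  r=1.7486  x^+=2.1109  v^+=0.9239  a^+=0.1100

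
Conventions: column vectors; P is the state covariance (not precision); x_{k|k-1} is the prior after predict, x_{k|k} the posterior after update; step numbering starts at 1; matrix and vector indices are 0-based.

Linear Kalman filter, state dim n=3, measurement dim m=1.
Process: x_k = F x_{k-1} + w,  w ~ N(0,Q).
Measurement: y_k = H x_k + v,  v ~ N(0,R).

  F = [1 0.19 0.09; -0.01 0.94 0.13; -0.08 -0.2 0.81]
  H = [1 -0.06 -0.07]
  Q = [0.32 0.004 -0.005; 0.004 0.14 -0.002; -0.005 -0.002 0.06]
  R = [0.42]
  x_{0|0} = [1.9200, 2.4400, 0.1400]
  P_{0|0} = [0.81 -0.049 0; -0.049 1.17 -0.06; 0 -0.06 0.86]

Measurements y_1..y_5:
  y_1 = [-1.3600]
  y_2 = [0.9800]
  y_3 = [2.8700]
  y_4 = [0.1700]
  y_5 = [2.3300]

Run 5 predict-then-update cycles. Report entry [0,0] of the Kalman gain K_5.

K[0,0] = 0.6072

step 1: x^-=[2.3962, 2.2926, -0.5282]  P^-=[1.1585 0.1624 -0.0492; 0.1624 1.1747 -0.1713; -0.0492 -0.1713 0.6941]  S=[1.5721]  K=[0.7329; 0.0661; -0.0556]  nu=[-3.6556]  x^+=[-0.2831, 2.0510, -0.3248]  P^+=[0.3140 0.0862 0.0149; 0.0862 1.1678 -0.1655; 0.0149 -0.1655 0.6892]
step 2: x^-=[0.0774, 1.8885, -0.6506]  P^-=[0.7116 0.2822 -0.0533; 0.2822 1.1415 -0.2770; -0.0533 -0.2770 0.6154]  S=[1.1100]  K=[0.6292; 0.2100; -0.0719]  nu=[0.9704]  x^+=[0.6879, 2.0924, -0.7204]  P^+=[0.2722 0.1355 -0.0031; 0.1355 1.0925 -0.2603; -0.0031 -0.2603 0.6096]
step 3: x^-=[1.0207, 1.8663, -1.0570]  P^-=[0.6786 0.3018 -0.0909; 0.3018 1.0495 -0.3442; -0.0909 -0.3442 0.5945]  S=[1.0789]  K=[0.6181; 0.2437; -0.1037]  nu=[1.8873]  x^+=[2.1872, 2.3263, -1.2527]  P^+=[0.2664 0.1393 -0.0218; 0.1393 0.9854 -0.3170; -0.0218 -0.3170 0.5829]
step 4: x^-=[2.5164, 2.0020, -1.6549]  P^-=[0.6649 0.2774 -0.1118; 0.2774 0.9405 -0.3686; -0.1118 -0.3686 0.5935]  S=[1.0705]  K=[0.6129; 0.2305; -0.1226]  nu=[-2.3422]  x^+=[1.0809, 1.4621, -1.3678]  P^+=[0.2628 0.1261 -0.0314; 0.1261 0.8837 -0.3383; -0.0314 -0.3383 0.5775]
step 5: x^-=[1.2356, 1.1858, -1.4868]  P^-=[0.6501 0.2433 -0.1158; 0.2433 0.8456 -0.3646; -0.1158 -0.3646 0.5936]  S=[1.0600]  K=[0.6072; 0.2057; -0.1278]  nu=[1.0614]  x^+=[1.8801, 1.4041, -1.6225]  P^+=[0.2593 0.1109 -0.0335; 0.1109 0.8008 -0.3367; -0.0335 -0.3367 0.5763]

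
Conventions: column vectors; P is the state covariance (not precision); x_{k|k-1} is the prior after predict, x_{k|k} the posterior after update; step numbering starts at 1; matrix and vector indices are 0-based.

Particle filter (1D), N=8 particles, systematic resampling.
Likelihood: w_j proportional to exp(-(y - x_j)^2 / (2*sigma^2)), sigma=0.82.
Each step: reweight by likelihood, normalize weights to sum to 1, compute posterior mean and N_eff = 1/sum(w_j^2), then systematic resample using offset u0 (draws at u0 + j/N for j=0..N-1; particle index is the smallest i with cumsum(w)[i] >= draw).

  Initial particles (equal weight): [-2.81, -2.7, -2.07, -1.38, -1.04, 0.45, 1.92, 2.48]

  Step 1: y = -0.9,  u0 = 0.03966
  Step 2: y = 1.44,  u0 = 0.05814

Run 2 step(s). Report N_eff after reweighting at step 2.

N_eff = 1.1553

step 1: w=[0.0255, 0.0345, 0.1386, 0.3233, 0.3781, 0.0989, 0.0010, 0.0001]  mean=-1.2442  Neff=3.5931  idx=[1, 2, 3, 3, 4, 4, 4, 5]
step 2: w=[0.0000, 0.0002, 0.0052, 0.0052, 0.0199, 0.0199, 0.0199, 0.9297]  mean=0.3415  Neff=1.1553  idx=[6, 7, 7, 7, 7, 7, 7, 7]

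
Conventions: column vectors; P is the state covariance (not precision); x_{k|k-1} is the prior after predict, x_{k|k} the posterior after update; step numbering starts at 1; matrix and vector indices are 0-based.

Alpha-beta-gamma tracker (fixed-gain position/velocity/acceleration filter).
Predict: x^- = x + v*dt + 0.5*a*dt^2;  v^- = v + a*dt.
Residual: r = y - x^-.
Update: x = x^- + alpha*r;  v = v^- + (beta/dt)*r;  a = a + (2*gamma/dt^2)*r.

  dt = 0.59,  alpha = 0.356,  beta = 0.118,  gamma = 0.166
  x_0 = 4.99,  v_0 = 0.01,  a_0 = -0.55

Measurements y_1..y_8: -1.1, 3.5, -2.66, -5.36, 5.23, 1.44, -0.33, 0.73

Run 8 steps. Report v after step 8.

v_post = 26.4861

step 1: x_pred=4.9002  r=-6.0002  x^+=2.7641  v^+=-1.5145  a^+=-6.2727
step 2: x_pred=0.7788  r=2.7212  x^+=1.7475  v^+=-4.6712  a^+=-3.6773
step 3: x_pred=-1.6485  r=-1.0115  x^+=-2.0086  v^+=-7.0431  a^+=-4.6420
step 4: x_pred=-6.9719  r=1.6119  x^+=-6.3981  v^+=-9.4595  a^+=-3.1046
step 5: x_pred=-12.5195  r=17.7495  x^+=-6.2007  v^+=-7.7413  a^+=13.8240
step 6: x_pred=-8.3620  r=9.8020  x^+=-4.8725  v^+=2.3752  a^+=23.1726
step 7: x_pred=0.5621  r=-0.8921  x^+=0.2445  v^+=15.8687  a^+=22.3218
step 8: x_pred=13.4921  r=-12.7621  x^+=8.9488  v^+=26.4861  a^+=10.1499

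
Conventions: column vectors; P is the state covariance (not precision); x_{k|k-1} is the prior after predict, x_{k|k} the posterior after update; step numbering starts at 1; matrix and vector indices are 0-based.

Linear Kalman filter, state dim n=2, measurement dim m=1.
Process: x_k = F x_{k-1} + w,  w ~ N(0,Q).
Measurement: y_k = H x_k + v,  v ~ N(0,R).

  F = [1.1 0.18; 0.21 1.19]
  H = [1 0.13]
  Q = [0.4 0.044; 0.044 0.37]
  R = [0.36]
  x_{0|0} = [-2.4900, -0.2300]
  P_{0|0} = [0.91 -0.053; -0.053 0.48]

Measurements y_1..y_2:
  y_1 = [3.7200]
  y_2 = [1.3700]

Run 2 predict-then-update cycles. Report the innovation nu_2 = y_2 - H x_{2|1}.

innov = [-1.5682]

step 1: x^-=[-2.7804, -0.7966]  P^-=[1.4957 0.2856; 0.2856 1.0634]  S=[1.9479]  K=[0.7869; 0.2176]  nu=[6.6040]  x^+=[2.4162, 0.6405]  P^+=[0.2895 -0.0479; -0.0479 0.9711]
step 2: x^-=[2.7731, 1.2696]  P^-=[0.7628 0.2544; 0.2544 1.7340]  S=[1.2182]  K=[0.6533; 0.3938]  nu=[-1.5682]  x^+=[1.7487, 0.6520]  P^+=[0.2429 -0.0591; -0.0591 1.5451]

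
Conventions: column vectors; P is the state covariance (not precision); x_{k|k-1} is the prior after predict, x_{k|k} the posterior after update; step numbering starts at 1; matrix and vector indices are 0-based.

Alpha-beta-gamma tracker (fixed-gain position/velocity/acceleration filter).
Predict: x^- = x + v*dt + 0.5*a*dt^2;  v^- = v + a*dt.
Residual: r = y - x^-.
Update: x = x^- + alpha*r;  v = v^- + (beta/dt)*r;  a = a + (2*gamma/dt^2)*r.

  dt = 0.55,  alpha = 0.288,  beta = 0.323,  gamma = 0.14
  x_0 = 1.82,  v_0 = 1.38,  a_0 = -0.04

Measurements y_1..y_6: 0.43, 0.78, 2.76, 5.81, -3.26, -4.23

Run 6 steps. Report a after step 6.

step 1: x_pred=2.5730  r=-2.1429  x^+=1.9558  v^+=0.0995  a^+=-2.0236
step 2: x_pred=1.7044  r=-0.9244  x^+=1.4382  v^+=-1.5564  a^+=-2.8792
step 3: x_pred=0.1467  r=2.6133  x^+=0.8993  v^+=-1.6052  a^+=-0.4603
step 4: x_pred=-0.0532  r=5.8632  x^+=1.6354  v^+=1.5849  a^+=4.9667
step 5: x_pred=3.2583  r=-6.5183  x^+=1.3810  v^+=0.4885  a^+=-1.0668
step 6: x_pred=1.4884  r=-5.7184  x^+=-0.1585  v^+=-3.4565  a^+=-6.3598

a_post = -6.3598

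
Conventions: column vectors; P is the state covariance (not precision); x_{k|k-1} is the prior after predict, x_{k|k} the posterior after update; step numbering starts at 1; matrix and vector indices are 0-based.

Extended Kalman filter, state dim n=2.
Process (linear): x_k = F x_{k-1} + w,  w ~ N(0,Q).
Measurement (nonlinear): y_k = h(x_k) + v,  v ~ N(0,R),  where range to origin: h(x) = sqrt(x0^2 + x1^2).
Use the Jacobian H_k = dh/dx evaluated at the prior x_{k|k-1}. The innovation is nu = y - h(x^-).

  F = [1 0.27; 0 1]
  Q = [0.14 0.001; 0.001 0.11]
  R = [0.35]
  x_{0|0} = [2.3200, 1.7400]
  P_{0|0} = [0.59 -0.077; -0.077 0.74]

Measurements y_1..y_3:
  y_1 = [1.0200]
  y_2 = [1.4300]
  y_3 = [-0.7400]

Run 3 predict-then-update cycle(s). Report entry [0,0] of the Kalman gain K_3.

step 1: x^-=[2.7898, 1.7400]  P^-=[0.7424 0.1238; 0.1238 0.8500]  H_jac=[0.8485 0.5292]  S=[1.2337]  K=[0.5637; 0.4498]  nu=[-2.2679]  x^+=[1.5114, 0.7200]  P^+=[0.3504 -0.1890; -0.1890 0.6004]
step 2: x^-=[1.7058, 0.7200]  P^-=[0.4321 -0.0259; -0.0259 0.7104]  H_jac=[0.9213 0.3889]  S=[0.8057]  K=[0.4816; 0.3133]  nu=[-0.4215]  x^+=[1.5028, 0.5879]  P^+=[0.2452 -0.1474; -0.1474 0.6313]
step 3: x^-=[1.6615, 0.5879]  P^-=[0.3516 0.0240; 0.0240 0.7413]  H_jac=[0.9427 0.3336]  S=[0.7601]  K=[0.4466; 0.3551]  nu=[-2.5024]  x^+=[0.5438, -0.3008]  P^+=[0.2000 -0.0965; -0.0965 0.6455]

K[0,0] = 0.4466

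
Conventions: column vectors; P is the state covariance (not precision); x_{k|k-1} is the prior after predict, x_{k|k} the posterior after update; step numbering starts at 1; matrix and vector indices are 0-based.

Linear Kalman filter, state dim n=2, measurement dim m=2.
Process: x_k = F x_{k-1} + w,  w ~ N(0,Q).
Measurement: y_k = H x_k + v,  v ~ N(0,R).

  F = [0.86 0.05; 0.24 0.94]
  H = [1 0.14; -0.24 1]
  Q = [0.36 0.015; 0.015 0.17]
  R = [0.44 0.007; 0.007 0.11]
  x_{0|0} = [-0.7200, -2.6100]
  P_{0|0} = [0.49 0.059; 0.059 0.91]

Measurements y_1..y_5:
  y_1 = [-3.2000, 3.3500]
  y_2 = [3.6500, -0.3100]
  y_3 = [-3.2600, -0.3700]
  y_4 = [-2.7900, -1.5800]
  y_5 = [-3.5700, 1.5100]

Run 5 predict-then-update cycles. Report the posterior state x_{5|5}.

step 1: x^-=[-0.7497, -2.6262]  P^-=[0.7298 0.2073; 0.2073 1.0289]  S=[1.2480 0.1763; 0.1763 1.0814]  K=[0.6180 -0.0710; 0.1573 0.8798]  nu=[-2.0826, 5.7963]  x^+=[-2.4483, 2.1457]  P^+=[0.2631 0.0597; 0.0597 0.1122]
step 2: x^-=[-1.9982, 1.4294]  P^-=[0.5600 0.1235; 0.1235 0.3112]  S=[1.0407 0.0355; 0.0355 0.3942]  K=[0.5574 -0.0779; 0.1366 0.7020]  nu=[5.4481, -2.2190]  x^+=[1.2112, 0.6158]  P^+=[0.2374 0.0523; 0.0523 0.0907]
step 3: x^-=[1.0724, 0.8695]  P^-=[0.5403 0.1112; 0.1112 0.2874]  S=[1.0171 0.0250; 0.0250 0.3752]  K=[0.5486 -0.0859; 0.1320 0.6862]  nu=[-4.4542, -0.9822]  x^+=[-1.2870, -0.3924]  P^+=[0.2337 0.0505; 0.0505 0.0885]
step 4: x^-=[-1.1264, -0.6777]  P^-=[0.5374 0.1088; 0.1088 0.2845]  S=[1.0135 0.0230; 0.0230 0.3732]  K=[0.5473 -0.0878; 0.1311 0.6842]  nu=[-1.5687, -1.1726]  x^+=[-1.8821, -1.6857]  P^+=[0.2332 0.0501; 0.0501 0.0882]
step 5: x^-=[-1.7029, -2.0363]  P^-=[0.5370 0.1084; 0.1084 0.2840]  S=[1.0129 0.0226; 0.0226 0.3729]  K=[0.5471 -0.0881; 0.1310 0.6839]  nu=[-1.5820, 3.1376]  x^+=[-2.8449, -0.0978]  P^+=[0.2331 0.0501; 0.0501 0.0882]

x_post = [-2.8449, -0.0978]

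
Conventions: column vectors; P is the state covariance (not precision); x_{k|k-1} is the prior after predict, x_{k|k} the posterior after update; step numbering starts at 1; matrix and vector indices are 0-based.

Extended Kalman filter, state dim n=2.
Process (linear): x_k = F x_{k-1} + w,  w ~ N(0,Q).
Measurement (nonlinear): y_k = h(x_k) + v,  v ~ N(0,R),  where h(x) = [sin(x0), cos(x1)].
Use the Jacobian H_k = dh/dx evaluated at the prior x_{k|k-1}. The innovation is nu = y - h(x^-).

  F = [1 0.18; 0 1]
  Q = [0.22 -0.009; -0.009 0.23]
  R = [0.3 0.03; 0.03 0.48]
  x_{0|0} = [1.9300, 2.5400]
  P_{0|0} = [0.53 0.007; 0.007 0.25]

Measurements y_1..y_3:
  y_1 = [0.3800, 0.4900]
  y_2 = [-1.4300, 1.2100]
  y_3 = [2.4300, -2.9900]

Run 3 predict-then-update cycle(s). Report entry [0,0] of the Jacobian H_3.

H_jac[0,0] = -0.4682

step 1: x^-=[2.3872, 2.5400]  P^-=[0.7606 0.0430; 0.0430 0.4800]  H_jac=[-0.7287 0.0000; 0.0000 -0.5660]  S=[0.7039 0.0477; 0.0477 0.6337]  K=[-0.7889 0.0210; -0.0155 -0.4275]  nu=[-0.3048, 1.3144]  x^+=[2.6553, 1.9828]  P^+=[0.3239 0.0240; 0.0240 0.3634]
step 2: x^-=[3.0122, 1.9828]  P^-=[0.5643 0.0804; 0.0804 0.5934]  H_jac=[-0.9916 0.0000; 0.0000 -0.9163]  S=[0.8549 0.1031; 0.1031 0.9782]  K=[-0.6538 -0.0064; -0.0266 -0.5530]  nu=[-1.5590, 1.6105]  x^+=[4.0211, 1.1337]  P^+=[0.1980 0.0248; 0.0248 0.2906]
step 3: x^-=[4.2252, 1.1337]  P^-=[0.4363 0.0681; 0.0681 0.5206]  H_jac=[-0.4682 0.0000; 0.0000 -0.9060]  S=[0.3956 0.0589; 0.0589 0.9073]  K=[-0.5111 -0.0348; -0.0032 -0.5196]  nu=[3.3136, -3.4134]  x^+=[2.6503, 2.8965]  P^+=[0.3298 0.0354; 0.0354 0.2754]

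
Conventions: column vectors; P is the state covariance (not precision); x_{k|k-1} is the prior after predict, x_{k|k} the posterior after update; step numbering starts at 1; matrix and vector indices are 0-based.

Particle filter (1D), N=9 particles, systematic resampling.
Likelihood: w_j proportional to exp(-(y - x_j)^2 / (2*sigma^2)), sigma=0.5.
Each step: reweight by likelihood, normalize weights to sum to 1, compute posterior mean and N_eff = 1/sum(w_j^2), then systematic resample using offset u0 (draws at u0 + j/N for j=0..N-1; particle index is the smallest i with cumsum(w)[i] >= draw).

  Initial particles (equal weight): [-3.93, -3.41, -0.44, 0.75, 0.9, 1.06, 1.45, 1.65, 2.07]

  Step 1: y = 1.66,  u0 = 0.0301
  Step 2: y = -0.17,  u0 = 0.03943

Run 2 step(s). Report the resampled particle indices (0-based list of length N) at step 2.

step 1: w=[0.0000, 0.0000, 0.0000, 0.0527, 0.0870, 0.1344, 0.2527, 0.2760, 0.1972]  mean=1.4903  Neff=4.8231  idx=[3, 5, 5, 6, 6, 7, 7, 8, 8]
step 2: w=[0.6252, 0.1649, 0.1649, 0.0179, 0.0179, 0.0045, 0.0045, 0.0001, 0.0001]  mean=0.8857  Neff=2.2423  idx=[0, 0, 0, 0, 0, 0, 1, 2, 2]

resampled_idx = [0, 0, 0, 0, 0, 0, 1, 2, 2]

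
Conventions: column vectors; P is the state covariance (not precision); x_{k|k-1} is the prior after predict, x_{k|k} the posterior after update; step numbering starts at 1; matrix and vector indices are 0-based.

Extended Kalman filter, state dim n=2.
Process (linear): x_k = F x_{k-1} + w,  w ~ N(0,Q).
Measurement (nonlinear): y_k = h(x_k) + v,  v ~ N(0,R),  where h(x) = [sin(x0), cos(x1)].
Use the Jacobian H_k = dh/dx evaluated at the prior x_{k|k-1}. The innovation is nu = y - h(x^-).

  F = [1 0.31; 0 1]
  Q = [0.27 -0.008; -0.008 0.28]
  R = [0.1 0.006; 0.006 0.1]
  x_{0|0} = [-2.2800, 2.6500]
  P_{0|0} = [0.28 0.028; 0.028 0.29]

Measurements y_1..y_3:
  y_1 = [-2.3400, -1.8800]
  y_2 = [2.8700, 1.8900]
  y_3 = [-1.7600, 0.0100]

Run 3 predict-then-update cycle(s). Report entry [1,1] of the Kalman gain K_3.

K[1,1] = -1.0472

step 1: x^-=[-1.4585, 2.6500]  P^-=[0.5952 0.1099; 0.1099 0.5700]  H_jac=[0.1121 0.0000; 0.0000 -0.4720]  S=[0.1075 0.0002; 0.0002 0.2270]  K=[0.6210 -0.2290; 0.1166 -1.1854]  nu=[-1.3463, -0.9984]  x^+=[-2.0659, 3.6764]  P^+=[0.5419 0.0406; 0.0406 0.2496]
step 2: x^-=[-0.9262, 3.6764]  P^-=[0.8611 0.1100; 0.1100 0.5296]  H_jac=[0.6009 0.0000; 0.0000 0.5097]  S=[0.4109 0.0397; 0.0397 0.2376]  K=[1.2567 0.0261; 0.0520 1.1275]  nu=[3.6694, 2.7503]  x^+=[3.7568, 6.9681]  P^+=[0.2094 0.0199; 0.0199 0.2218]
step 3: x^-=[5.9169, 6.9681]  P^-=[0.5131 0.0807; 0.0807 0.5018]  H_jac=[0.9337 0.0000; 0.0000 -0.6326]  S=[0.5473 -0.0416; -0.0416 0.3008]  K=[0.8716 -0.0490; 0.0579 -1.0472]  nu=[-1.4019, -0.7644]  x^+=[4.7325, 7.6875]  P^+=[0.0930 -0.0005; -0.0005 0.1650]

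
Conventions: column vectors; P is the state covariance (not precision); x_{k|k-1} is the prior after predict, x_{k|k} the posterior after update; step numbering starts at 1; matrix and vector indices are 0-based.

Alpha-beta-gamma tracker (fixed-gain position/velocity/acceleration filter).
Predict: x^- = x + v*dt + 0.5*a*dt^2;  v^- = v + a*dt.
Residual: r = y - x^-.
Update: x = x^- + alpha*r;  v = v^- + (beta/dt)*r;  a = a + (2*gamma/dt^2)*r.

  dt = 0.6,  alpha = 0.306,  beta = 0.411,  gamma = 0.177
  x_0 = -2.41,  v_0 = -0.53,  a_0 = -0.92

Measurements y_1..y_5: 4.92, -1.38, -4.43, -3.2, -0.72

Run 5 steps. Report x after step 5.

step 1: x_pred=-2.8936  r=7.8136  x^+=-0.5026  v^+=4.2703  a^+=6.7634
step 2: x_pred=3.2770  r=-4.6570  x^+=1.8519  v^+=5.1383  a^+=2.1840
step 3: x_pred=5.3280  r=-9.7580  x^+=2.3421  v^+=-0.2355  a^+=-7.4114
step 4: x_pred=0.8667  r=-4.0667  x^+=-0.3777  v^+=-7.4681  a^+=-11.4103
step 5: x_pred=-6.9124  r=6.1924  x^+=-5.0175  v^+=-10.0725  a^+=-5.3211

x_post = -5.0175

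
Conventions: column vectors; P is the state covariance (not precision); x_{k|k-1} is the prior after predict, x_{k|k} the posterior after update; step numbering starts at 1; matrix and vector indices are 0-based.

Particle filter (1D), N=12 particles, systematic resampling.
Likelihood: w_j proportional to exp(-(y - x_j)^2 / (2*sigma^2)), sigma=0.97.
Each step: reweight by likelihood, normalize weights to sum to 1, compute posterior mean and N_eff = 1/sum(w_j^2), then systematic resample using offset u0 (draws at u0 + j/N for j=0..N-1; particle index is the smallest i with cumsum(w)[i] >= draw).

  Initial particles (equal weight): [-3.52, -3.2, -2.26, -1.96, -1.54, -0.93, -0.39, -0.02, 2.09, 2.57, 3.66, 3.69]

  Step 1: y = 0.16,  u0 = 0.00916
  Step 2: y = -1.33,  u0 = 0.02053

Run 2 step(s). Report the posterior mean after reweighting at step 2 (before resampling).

post_mean = -0.7477

step 1: w=[0.0003, 0.0009, 0.0153, 0.0316, 0.0740, 0.1829, 0.2928, 0.3380, 0.0475, 0.0157, 0.0005, 0.0005]  mean=-0.3620  Neff=4.1203  idx=[2, 4, 5, 5, 6, 6, 6, 6, 7, 7, 7, 7]
step 2: w=[0.0836, 0.1293, 0.1216, 0.1216, 0.0828, 0.0828, 0.0828, 0.0828, 0.0532, 0.0532, 0.0532, 0.0532]  mean=-0.7477  Neff=10.8680  idx=[0, 1, 1, 2, 3, 3, 4, 5, 6, 7, 9, 10]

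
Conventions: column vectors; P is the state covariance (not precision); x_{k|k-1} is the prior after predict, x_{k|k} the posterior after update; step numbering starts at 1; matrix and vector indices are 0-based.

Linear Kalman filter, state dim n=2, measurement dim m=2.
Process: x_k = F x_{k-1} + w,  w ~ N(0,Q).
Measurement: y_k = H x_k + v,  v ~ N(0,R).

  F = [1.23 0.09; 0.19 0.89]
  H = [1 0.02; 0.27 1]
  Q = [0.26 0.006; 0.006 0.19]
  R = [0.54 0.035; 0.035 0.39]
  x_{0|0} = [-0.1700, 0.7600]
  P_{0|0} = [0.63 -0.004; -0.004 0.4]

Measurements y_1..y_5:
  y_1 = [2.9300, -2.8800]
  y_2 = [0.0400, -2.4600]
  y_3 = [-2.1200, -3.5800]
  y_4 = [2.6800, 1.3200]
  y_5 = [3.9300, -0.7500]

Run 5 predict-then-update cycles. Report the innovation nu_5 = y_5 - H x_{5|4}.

innov = [2.5335, -0.7383]

step 1: x^-=[-0.1407, 0.6441]  P^-=[1.2155 0.1808; 0.1808 0.5282]  S=[1.7629 0.5555; 0.5555 1.1045]  K=[0.6492 0.1343; -0.0666 0.5560]  nu=[3.0578, -3.4861]  x^+=[1.3762, -1.4979]  P^+=[0.3557 -0.0209; -0.0209 0.2202]
step 2: x^-=[1.5579, -1.0717]  P^-=[0.7953 0.0835; 0.0835 0.3701]  S=[1.3388 0.3411; 0.3411 0.8632]  K=[0.5640 0.1226; -0.0534 0.4760]  nu=[-1.4965, -1.8090]  x^+=[0.4920, -1.8529]  P^+=[0.3092 -0.0159; -0.0159 0.1881]
step 3: x^-=[0.4384, -1.5556]  P^-=[0.7258 0.0756; 0.0756 0.3447]  S=[1.2689 0.3139; 0.3139 0.8285]  K=[0.5429 0.1221; -0.0485 0.4592]  nu=[-2.5273, -2.1428]  x^+=[-1.1954, -2.4167]  P^+=[0.2977 -0.0138; -0.0138 0.1811]
step 4: x^-=[-1.6878, -2.3780]  P^-=[0.7089 0.0748; 0.0748 0.3395]  S=[1.2520 0.3084; 0.3084 0.8216]  K=[0.5373 0.1223; -0.0470 0.4555]  nu=[4.4154, 4.1537]  x^+=[1.1925, -0.6937]  P^+=[0.2947 -0.0130; -0.0130 0.1795]
step 5: x^-=[1.4043, -0.3908]  P^-=[0.7044 0.0747; 0.0747 0.3384]  S=[1.2475 0.3071; 0.3071 0.8201]  K=[0.5357 0.1224; -0.0466 0.4547]  nu=[2.5335, -0.7383]  x^+=[2.6711, -0.8446]  P^+=[0.2938 -0.0128; -0.0128 0.1792]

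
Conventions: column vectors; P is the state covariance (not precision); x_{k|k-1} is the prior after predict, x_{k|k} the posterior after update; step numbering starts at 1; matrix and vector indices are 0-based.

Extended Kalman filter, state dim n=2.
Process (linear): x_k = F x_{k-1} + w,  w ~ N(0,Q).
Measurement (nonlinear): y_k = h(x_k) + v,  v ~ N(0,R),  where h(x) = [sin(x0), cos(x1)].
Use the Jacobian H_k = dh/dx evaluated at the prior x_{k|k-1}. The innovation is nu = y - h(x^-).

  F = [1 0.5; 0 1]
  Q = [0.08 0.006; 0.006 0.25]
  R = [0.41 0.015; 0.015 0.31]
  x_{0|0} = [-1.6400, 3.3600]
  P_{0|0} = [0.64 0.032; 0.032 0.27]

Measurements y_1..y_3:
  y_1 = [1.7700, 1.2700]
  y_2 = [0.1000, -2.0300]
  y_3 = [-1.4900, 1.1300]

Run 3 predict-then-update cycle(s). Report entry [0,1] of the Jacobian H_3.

step 1: x^-=[0.0400, 3.3600]  P^-=[0.8195 0.1730; 0.1730 0.5200]  H_jac=[0.9992 0.0000; 0.0000 0.2167]  S=[1.2282 0.0525; 0.0525 0.3344]  K=[0.6664 0.0076; 0.1272 0.3170]  nu=[1.7300, 2.2462]  x^+=[1.2098, 4.2921]  P^+=[0.2736 0.0570; 0.0570 0.4623]
step 2: x^-=[3.3559, 4.2921]  P^-=[0.5261 0.2941; 0.2941 0.7123]  H_jac=[-0.9771 0.0000; 0.0000 0.9130]  S=[0.9123 -0.2474; -0.2474 0.9037]  K=[-0.5216 0.1543; -0.1295 0.6842]  nu=[0.3126, -1.6219]  x^+=[2.9425, 3.1419]  P^+=[0.2165 0.0438; 0.0438 0.2302]
step 3: x^-=[4.5134, 3.1419]  P^-=[0.3979 0.1649; 0.1649 0.4802]  H_jac=[-0.1977 0.0000; 0.0000 0.0003]  S=[0.4255 0.0150; 0.0150 0.3100]  K=[-0.1851 0.0091; -0.0768 0.0042]  nu=[-0.5097, 2.1300]  x^+=[4.6272, 3.1900]  P^+=[0.3833 0.1589; 0.1589 0.4777]

H_jac[0,1] = 0.0000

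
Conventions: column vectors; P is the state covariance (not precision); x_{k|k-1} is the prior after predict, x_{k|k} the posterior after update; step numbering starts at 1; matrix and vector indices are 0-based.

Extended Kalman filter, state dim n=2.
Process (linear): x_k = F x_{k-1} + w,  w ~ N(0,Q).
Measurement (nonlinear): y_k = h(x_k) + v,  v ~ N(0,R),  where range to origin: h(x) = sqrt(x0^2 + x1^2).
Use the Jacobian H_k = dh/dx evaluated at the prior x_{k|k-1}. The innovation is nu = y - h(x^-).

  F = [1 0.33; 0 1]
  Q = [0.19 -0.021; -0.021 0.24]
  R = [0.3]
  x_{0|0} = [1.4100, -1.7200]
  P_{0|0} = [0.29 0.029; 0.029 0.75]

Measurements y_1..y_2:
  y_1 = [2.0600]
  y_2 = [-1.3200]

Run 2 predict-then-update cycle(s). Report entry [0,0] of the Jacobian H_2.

step 1: x^-=[0.8424, -1.7200]  P^-=[0.5808 0.2555; 0.2555 0.9900]  H_jac=[0.4398 -0.8981]  S=[1.0090]  K=[0.0258; -0.7698]  nu=[0.1448]  x^+=[0.8461, -1.8315]  P^+=[0.5801 0.2755; 0.2755 0.3921]
step 2: x^-=[0.2418, -1.8315]  P^-=[0.9947 0.3839; 0.3839 0.6321]  H_jac=[0.1309 -0.9914]  S=[0.8387]  K=[-0.2986; -0.6873]  nu=[-3.1673]  x^+=[1.1876, 0.3454]  P^+=[0.9199 0.2118; 0.2118 0.2359]

H_jac[0,0] = 0.1309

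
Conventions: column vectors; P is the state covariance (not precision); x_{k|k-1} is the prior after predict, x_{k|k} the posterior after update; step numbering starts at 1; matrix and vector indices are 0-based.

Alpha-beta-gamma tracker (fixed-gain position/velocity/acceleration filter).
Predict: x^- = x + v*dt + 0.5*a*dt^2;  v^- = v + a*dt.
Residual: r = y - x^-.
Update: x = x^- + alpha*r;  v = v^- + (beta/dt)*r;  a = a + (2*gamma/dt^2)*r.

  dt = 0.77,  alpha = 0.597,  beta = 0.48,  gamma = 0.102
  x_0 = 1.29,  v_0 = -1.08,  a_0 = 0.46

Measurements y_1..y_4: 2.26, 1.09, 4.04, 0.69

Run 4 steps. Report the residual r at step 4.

step 1: x_pred=0.5948  r=1.6652  x^+=1.5889  v^+=0.3123  a^+=1.0330
step 2: x_pred=2.1356  r=-1.0456  x^+=1.5114  v^+=0.4559  a^+=0.6732
step 3: x_pred=2.0619  r=1.9781  x^+=3.2428  v^+=2.2073  a^+=1.3538
step 4: x_pred=5.3438  r=-4.6538  x^+=2.5655  v^+=0.3487  a^+=-0.2474

resid = -4.6538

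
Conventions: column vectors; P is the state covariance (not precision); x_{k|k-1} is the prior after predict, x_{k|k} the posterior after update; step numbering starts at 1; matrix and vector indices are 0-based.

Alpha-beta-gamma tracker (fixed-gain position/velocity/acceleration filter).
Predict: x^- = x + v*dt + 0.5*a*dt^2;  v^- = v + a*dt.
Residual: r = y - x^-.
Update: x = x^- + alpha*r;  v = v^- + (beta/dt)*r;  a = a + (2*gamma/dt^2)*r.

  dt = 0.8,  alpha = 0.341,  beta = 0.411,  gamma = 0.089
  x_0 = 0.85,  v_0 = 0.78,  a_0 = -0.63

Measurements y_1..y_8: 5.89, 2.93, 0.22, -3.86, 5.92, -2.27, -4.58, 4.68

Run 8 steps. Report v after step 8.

v_post = 3.7561

step 1: x_pred=1.2724  r=4.6176  x^+=2.8470  v^+=2.6483  a^+=0.6543
step 2: x_pred=5.1750  r=-2.2450  x^+=4.4095  v^+=2.0183  a^+=0.0299
step 3: x_pred=6.0337  r=-5.8137  x^+=4.0512  v^+=-0.9445  a^+=-1.5871
step 4: x_pred=2.7877  r=-6.6477  x^+=0.5209  v^+=-5.6295  a^+=-3.4360
step 5: x_pred=-5.0822  r=11.0022  x^+=-1.3305  v^+=-2.7258  a^+=-0.3760
step 6: x_pred=-3.6314  r=1.3614  x^+=-3.1672  v^+=-2.3272  a^+=0.0027
step 7: x_pred=-5.0281  r=0.4481  x^+=-4.8753  v^+=-2.0948  a^+=0.1273
step 8: x_pred=-6.5104  r=11.1904  x^+=-2.6945  v^+=3.7561  a^+=3.2396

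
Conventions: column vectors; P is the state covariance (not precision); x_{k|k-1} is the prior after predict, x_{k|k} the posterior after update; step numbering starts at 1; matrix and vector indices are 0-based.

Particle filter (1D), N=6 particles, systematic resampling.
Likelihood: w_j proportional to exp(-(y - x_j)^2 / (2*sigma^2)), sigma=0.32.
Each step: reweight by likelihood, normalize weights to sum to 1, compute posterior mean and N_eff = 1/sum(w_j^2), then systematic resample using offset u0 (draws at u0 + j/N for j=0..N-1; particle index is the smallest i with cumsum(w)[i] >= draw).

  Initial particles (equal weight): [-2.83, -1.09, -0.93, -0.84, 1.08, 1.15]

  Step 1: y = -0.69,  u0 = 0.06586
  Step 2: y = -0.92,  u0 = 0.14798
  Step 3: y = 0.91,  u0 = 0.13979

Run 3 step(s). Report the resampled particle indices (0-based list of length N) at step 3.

resampled_idx = [2, 4, 4, 5, 5, 5]

step 1: w=[0.0000, 0.2171, 0.3580, 0.4249, 0.0000, 0.0000]  mean=-0.9265  Neff=2.8103  idx=[1, 2, 2, 2, 3, 3]
step 2: w=[0.1496, 0.1722, 0.1722, 0.1722, 0.1670, 0.1670]  mean=-0.9239  Neff=5.9862  idx=[0, 1, 2, 3, 4, 5]
step 3: w=[0.0039, 0.0785, 0.0785, 0.0785, 0.3803, 0.3803]  mean=-0.8622  Neff=3.2496  idx=[2, 4, 4, 5, 5, 5]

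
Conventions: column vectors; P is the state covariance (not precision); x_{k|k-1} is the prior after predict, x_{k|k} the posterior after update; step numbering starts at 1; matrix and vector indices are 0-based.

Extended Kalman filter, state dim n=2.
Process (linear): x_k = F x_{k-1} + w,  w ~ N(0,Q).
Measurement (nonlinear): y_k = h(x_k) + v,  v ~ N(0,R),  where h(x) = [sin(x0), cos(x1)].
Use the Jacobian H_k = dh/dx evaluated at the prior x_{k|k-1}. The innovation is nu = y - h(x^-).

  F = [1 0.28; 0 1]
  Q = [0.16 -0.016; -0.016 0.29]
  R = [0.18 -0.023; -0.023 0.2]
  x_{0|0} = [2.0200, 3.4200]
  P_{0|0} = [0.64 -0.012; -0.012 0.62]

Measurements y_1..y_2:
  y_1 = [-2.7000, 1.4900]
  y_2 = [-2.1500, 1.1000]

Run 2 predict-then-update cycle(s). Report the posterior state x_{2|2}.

x_post = [5.0013, 5.2743]

step 1: x^-=[2.9776, 3.4200]  P^-=[0.8419 0.1456; 0.1456 0.9100]  H_jac=[-0.9866 0.0000; 0.0000 0.2748]  S=[0.9994 -0.0625; -0.0625 0.2687]  K=[-0.8339 -0.0450; -0.0868 0.9105]  nu=[-2.8633, 2.4515]  x^+=[5.2549, 5.9005]  P^+=[0.1511 0.0371; 0.0371 0.6698]
step 2: x^-=[6.9071, 5.9005]  P^-=[0.3844 0.2086; 0.2086 0.9598]  H_jac=[0.8116 0.0000; 0.0000 0.3734]  S=[0.4332 0.0402; 0.0402 0.3338]  K=[0.7064 0.1482; 0.2945 1.0381]  nu=[-2.7342, 0.1723]  x^+=[5.0013, 5.2743]  P^+=[0.1525 0.0359; 0.0359 0.5379]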